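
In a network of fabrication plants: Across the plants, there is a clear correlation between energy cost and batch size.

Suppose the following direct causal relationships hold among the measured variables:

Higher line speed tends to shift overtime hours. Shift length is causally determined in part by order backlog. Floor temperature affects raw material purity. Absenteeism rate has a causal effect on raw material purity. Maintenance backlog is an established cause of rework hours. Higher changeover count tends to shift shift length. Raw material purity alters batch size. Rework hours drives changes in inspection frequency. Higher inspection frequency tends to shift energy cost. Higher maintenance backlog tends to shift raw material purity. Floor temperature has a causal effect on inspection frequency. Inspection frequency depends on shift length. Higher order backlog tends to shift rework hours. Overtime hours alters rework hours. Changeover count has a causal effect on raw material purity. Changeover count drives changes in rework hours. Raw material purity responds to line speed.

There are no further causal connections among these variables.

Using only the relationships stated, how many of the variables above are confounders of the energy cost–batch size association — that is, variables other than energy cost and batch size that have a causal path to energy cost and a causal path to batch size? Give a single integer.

4

The common causes are: changeover count (to energy cost via changeover count → rework hours → inspection frequency → energy cost; to batch size via changeover count → raw material purity → batch size); floor temperature (to energy cost via floor temperature → inspection frequency → energy cost; to batch size via floor temperature → raw material purity → batch size); line speed (to energy cost via line speed → overtime hours → rework hours → inspection frequency → energy cost; to batch size via line speed → raw material purity → batch size); maintenance backlog (to energy cost via maintenance backlog → rework hours → inspection frequency → energy cost; to batch size via maintenance backlog → raw material purity → batch size).
Every other variable lacks a causal path to at least one of energy cost and batch size.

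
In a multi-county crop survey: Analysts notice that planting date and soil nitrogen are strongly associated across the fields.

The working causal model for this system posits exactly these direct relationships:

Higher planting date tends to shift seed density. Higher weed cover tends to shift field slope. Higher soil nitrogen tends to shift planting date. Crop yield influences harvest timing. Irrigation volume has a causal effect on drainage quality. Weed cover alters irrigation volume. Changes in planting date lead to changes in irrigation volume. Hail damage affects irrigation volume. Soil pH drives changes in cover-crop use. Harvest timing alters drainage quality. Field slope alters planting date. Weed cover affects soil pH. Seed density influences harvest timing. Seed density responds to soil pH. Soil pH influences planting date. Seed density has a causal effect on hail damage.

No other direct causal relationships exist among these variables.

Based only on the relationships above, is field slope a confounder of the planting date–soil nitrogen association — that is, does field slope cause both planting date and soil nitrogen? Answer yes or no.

no

Field slope has no stated causal path to soil nitrogen. A confounder must cause both variables, so field slope does not qualify.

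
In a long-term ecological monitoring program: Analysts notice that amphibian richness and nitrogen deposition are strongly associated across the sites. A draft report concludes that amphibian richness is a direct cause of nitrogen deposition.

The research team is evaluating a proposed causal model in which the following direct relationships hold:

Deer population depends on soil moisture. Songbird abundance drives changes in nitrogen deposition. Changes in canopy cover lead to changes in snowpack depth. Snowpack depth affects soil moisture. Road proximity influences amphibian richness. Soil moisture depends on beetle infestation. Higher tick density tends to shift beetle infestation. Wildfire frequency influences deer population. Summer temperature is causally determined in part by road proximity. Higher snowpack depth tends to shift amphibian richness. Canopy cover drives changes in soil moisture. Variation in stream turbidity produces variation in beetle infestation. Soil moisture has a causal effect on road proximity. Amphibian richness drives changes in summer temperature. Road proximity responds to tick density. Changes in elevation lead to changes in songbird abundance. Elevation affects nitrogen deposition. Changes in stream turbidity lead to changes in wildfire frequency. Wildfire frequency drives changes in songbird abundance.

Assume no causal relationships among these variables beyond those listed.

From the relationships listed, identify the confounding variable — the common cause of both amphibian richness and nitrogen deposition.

stream turbidity

Stream turbidity has a causal path to amphibian richness (stream turbidity → beetle infestation → soil moisture → road proximity → amphibian richness) and a separate causal path to nitrogen deposition (stream turbidity → wildfire frequency → songbird abundance → nitrogen deposition), so it is a common cause of both.
No stated relationship gives amphibian richness a causal route to nitrogen deposition, so the correlation is explained by the shared upstream cause rather than a direct effect.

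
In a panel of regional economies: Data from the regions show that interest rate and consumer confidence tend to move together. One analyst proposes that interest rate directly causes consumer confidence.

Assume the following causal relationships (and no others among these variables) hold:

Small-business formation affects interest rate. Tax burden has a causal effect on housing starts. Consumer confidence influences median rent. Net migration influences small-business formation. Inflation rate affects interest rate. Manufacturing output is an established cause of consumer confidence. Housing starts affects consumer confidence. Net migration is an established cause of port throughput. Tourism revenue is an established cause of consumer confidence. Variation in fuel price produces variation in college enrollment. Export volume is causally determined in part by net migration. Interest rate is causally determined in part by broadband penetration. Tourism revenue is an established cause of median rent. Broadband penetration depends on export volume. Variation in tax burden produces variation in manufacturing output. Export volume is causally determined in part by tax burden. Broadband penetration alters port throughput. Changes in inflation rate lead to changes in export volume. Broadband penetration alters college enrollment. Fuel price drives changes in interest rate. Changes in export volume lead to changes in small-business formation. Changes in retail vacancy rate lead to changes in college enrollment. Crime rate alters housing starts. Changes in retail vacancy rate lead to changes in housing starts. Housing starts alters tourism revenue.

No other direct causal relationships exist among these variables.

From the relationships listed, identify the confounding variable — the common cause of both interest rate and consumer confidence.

Tax burden has a causal path to interest rate (tax burden → export volume → broadband penetration → interest rate) and a separate causal path to consumer confidence (tax burden → manufacturing output → consumer confidence), so it is a common cause of both.
No stated relationship gives interest rate a causal route to consumer confidence, so the correlation is explained by the shared upstream cause rather than a direct effect.

tax burden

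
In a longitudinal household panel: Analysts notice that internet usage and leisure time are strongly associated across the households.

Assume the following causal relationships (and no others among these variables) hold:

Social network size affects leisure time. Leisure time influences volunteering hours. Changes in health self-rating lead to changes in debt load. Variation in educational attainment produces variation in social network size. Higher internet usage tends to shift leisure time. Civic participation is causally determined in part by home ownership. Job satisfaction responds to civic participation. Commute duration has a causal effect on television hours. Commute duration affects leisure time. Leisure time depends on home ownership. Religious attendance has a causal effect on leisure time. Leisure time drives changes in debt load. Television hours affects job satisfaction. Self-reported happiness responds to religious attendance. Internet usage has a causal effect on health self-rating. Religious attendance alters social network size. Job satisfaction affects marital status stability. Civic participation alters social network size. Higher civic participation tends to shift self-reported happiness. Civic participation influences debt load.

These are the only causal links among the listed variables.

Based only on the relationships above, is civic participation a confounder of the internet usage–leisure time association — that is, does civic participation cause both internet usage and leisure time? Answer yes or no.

Civic participation has no stated causal path to internet usage. A confounder must cause both variables, so civic participation does not qualify.

no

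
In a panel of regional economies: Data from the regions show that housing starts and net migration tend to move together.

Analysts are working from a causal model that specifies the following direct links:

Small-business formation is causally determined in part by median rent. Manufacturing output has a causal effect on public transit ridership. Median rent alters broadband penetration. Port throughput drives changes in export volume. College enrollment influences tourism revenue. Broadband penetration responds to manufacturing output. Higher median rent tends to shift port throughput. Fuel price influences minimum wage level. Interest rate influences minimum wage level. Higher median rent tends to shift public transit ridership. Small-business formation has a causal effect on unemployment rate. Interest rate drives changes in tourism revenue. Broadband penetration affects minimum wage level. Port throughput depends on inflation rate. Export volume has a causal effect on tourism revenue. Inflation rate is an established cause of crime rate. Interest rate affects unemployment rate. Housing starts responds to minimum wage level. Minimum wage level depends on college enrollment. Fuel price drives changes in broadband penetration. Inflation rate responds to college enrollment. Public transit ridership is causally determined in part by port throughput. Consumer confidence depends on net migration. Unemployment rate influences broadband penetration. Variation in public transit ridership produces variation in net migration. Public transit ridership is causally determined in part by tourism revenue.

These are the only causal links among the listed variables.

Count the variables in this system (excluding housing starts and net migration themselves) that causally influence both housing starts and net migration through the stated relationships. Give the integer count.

The common causes are: college enrollment (to housing starts via college enrollment → minimum wage level → housing starts; to net migration via college enrollment → tourism revenue → public transit ridership → net migration); interest rate (to housing starts via interest rate → minimum wage level → housing starts; to net migration via interest rate → tourism revenue → public transit ridership → net migration); manufacturing output (to housing starts via manufacturing output → broadband penetration → minimum wage level → housing starts; to net migration via manufacturing output → public transit ridership → net migration); median rent (to housing starts via median rent → broadband penetration → minimum wage level → housing starts; to net migration via median rent → public transit ridership → net migration).
Every other variable lacks a causal path to at least one of housing starts and net migration.

4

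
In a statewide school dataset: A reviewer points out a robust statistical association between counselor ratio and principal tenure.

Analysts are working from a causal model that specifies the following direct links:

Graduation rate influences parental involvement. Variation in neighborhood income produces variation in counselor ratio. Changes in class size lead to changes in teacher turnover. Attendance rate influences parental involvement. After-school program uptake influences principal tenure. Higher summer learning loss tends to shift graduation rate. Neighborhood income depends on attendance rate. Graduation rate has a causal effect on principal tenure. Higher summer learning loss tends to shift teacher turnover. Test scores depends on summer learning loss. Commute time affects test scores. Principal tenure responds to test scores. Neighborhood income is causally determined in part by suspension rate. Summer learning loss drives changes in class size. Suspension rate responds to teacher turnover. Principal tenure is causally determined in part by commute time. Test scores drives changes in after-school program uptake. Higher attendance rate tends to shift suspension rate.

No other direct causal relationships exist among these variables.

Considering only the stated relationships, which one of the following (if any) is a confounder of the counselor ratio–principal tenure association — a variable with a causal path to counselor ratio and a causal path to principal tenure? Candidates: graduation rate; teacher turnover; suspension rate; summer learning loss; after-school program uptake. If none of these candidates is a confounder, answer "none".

Summer learning loss causes counselor ratio (summer learning loss → teacher turnover → suspension rate → neighborhood income → counselor ratio) and also causes principal tenure (summer learning loss → graduation rate → principal tenure); it is a common cause of both.
Each of the other candidates lacks a causal path to at least one of counselor ratio and principal tenure, so they do not confound the relationship.

summer learning loss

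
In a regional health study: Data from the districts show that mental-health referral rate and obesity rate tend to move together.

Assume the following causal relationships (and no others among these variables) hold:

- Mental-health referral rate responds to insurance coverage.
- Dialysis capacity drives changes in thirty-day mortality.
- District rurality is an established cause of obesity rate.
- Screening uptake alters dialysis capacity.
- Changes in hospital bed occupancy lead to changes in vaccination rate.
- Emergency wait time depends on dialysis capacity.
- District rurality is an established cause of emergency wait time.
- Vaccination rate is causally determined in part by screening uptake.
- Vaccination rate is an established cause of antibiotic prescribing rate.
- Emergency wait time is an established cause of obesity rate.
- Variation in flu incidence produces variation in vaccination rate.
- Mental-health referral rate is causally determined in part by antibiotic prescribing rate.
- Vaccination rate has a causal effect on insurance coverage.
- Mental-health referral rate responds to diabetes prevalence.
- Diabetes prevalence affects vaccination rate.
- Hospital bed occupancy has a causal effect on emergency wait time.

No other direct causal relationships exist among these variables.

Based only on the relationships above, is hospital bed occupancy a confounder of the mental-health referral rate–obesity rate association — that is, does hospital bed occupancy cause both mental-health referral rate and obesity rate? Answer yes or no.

Hospital bed occupancy has a causal path to mental-health referral rate (hospital bed occupancy → vaccination rate → insurance coverage → mental-health referral rate) and to obesity rate (hospital bed occupancy → emergency wait time → obesity rate), so it is a common cause of both — a confounder.

yes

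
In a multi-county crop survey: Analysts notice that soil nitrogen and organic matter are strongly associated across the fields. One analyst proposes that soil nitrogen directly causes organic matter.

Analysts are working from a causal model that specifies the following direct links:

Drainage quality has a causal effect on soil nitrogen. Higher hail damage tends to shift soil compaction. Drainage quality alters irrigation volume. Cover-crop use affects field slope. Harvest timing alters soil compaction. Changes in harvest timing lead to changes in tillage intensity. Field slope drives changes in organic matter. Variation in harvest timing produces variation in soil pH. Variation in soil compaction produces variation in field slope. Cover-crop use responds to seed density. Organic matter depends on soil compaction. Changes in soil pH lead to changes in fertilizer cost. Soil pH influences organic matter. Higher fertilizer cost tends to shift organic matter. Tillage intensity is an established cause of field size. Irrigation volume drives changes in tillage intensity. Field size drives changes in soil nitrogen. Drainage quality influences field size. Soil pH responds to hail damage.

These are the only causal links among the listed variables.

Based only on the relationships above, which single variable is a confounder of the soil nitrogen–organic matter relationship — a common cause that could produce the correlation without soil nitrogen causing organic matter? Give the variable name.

harvest timing

Harvest timing has a causal path to soil nitrogen (harvest timing → tillage intensity → field size → soil nitrogen) and a separate causal path to organic matter (harvest timing → soil compaction → organic matter), so it is a common cause of both.
No stated relationship gives soil nitrogen a causal route to organic matter, so the correlation is explained by the shared upstream cause rather than a direct effect.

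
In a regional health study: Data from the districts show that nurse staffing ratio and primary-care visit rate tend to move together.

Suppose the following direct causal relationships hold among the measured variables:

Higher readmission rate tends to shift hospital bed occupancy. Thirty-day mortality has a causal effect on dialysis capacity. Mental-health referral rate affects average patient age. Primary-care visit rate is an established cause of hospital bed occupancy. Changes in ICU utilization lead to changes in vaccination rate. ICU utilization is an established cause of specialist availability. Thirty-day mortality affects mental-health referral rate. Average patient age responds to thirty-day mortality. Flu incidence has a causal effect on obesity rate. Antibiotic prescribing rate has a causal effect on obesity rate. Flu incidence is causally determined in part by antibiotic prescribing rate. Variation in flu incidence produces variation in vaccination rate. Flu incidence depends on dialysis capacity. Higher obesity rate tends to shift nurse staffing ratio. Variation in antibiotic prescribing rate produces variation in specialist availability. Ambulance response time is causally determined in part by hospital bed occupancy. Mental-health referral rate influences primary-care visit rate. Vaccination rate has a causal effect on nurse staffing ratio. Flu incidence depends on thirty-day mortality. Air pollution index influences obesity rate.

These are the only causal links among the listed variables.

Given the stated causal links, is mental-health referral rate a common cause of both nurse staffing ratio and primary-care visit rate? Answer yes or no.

no

Mental-health referral rate has no stated causal path to nurse staffing ratio. A confounder must cause both variables, so mental-health referral rate does not qualify.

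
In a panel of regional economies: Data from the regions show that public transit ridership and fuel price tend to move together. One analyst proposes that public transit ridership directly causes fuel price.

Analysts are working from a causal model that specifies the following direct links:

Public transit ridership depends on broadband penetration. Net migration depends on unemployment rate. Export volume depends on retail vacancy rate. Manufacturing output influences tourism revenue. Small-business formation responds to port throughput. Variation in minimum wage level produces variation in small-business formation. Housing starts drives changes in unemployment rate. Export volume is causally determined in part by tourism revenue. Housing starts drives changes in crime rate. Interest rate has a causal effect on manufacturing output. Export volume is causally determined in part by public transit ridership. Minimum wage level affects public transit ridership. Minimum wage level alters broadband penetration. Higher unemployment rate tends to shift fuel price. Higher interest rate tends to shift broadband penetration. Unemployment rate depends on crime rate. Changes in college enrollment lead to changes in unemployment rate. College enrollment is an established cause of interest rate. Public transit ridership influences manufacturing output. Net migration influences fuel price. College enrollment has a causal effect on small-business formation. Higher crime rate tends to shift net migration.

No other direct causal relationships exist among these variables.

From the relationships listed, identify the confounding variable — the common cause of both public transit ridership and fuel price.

college enrollment

College enrollment has a causal path to public transit ridership (college enrollment → interest rate → broadband penetration → public transit ridership) and a separate causal path to fuel price (college enrollment → unemployment rate → fuel price), so it is a common cause of both.
No stated relationship gives public transit ridership a causal route to fuel price, so the correlation is explained by the shared upstream cause rather than a direct effect.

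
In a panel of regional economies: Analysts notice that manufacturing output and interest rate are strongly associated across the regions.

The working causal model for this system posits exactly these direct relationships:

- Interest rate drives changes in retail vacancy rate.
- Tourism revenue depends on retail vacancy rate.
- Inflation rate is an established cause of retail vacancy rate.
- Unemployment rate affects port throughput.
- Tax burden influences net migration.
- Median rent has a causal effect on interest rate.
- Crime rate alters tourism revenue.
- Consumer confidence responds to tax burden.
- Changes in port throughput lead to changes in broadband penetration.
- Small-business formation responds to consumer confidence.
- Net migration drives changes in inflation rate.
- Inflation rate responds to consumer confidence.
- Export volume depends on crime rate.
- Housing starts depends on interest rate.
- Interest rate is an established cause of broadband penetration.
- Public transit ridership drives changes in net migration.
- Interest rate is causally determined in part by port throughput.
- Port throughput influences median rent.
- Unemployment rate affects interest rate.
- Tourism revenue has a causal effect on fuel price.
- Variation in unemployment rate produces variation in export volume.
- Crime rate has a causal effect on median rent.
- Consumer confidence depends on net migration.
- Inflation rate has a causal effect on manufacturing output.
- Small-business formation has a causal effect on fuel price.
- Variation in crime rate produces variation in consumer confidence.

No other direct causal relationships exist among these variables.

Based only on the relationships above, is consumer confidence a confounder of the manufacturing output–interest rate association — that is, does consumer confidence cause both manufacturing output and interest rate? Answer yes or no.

Consumer confidence has no stated causal path to interest rate. A confounder must cause both variables, so consumer confidence does not qualify.

no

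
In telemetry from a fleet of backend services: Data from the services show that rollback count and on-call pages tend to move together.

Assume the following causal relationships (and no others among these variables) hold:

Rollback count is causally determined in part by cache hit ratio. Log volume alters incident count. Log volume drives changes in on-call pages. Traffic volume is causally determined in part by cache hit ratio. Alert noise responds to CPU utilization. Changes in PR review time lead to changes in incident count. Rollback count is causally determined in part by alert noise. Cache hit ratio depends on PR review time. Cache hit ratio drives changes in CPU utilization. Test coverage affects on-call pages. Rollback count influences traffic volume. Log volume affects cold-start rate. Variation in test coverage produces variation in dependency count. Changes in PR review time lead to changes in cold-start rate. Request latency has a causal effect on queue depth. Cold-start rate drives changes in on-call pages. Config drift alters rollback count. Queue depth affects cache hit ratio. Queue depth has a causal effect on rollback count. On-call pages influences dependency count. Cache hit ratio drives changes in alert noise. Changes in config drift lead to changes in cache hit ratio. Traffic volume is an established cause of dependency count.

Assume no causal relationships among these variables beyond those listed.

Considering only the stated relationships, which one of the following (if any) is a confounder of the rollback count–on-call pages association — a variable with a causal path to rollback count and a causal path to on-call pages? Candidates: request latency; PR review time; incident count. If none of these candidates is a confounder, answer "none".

PR review time

PR review time causes rollback count (PR review time → cache hit ratio → rollback count) and also causes on-call pages (PR review time → cold-start rate → on-call pages); it is a common cause of both.
Each of the other candidates lacks a causal path to at least one of rollback count and on-call pages, so they do not confound the relationship.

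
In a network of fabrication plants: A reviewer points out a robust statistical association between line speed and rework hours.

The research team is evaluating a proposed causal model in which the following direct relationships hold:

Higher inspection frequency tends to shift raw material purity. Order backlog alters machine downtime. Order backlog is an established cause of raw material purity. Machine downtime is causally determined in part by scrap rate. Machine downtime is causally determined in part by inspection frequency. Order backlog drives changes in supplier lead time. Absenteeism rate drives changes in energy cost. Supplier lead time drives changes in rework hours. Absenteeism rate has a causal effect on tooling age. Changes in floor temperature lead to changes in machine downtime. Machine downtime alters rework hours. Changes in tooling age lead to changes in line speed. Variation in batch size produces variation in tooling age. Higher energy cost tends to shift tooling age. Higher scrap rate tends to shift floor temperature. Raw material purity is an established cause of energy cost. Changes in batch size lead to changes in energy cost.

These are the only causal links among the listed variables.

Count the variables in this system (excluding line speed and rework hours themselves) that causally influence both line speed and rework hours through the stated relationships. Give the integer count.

2

The common causes are: inspection frequency (to line speed via inspection frequency → raw material purity → energy cost → tooling age → line speed; to rework hours via inspection frequency → machine downtime → rework hours); order backlog (to line speed via order backlog → raw material purity → energy cost → tooling age → line speed; to rework hours via order backlog → machine downtime → rework hours).
Every other variable lacks a causal path to at least one of line speed and rework hours.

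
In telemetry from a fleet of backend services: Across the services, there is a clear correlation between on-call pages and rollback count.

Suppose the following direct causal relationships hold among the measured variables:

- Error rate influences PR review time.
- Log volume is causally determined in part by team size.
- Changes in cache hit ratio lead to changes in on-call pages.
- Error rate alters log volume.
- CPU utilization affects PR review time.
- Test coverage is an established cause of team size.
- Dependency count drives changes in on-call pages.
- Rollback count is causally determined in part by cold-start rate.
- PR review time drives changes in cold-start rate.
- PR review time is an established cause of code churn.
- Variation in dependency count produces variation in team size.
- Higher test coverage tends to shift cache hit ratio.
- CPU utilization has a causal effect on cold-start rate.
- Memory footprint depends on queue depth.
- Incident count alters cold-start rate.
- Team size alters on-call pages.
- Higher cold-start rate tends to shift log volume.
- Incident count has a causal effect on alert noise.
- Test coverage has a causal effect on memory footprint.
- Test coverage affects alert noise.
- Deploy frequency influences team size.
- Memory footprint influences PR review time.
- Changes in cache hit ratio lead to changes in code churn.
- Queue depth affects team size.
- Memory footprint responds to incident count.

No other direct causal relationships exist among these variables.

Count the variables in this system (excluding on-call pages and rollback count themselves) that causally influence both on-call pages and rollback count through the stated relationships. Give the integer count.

2

The common causes are: queue depth (to on-call pages via queue depth → team size → on-call pages; to rollback count via queue depth → memory footprint → PR review time → cold-start rate → rollback count); test coverage (to on-call pages via test coverage → cache hit ratio → on-call pages; to rollback count via test coverage → memory footprint → PR review time → cold-start rate → rollback count).
Every other variable lacks a causal path to at least one of on-call pages and rollback count.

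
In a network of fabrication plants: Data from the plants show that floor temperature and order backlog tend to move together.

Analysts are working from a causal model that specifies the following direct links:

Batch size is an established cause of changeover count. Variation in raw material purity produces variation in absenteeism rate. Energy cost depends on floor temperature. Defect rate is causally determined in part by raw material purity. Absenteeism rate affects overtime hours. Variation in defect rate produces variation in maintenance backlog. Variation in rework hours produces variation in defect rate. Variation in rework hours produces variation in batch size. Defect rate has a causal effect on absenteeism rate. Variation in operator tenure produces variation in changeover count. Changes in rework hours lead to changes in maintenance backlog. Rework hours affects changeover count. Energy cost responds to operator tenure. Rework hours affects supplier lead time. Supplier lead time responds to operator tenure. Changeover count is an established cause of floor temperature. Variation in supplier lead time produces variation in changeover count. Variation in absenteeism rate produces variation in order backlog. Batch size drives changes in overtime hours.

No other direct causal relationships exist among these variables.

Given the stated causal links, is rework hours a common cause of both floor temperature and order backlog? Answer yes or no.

Rework hours has a causal path to floor temperature (rework hours → changeover count → floor temperature) and to order backlog (rework hours → defect rate → absenteeism rate → order backlog), so it is a common cause of both — a confounder.

yes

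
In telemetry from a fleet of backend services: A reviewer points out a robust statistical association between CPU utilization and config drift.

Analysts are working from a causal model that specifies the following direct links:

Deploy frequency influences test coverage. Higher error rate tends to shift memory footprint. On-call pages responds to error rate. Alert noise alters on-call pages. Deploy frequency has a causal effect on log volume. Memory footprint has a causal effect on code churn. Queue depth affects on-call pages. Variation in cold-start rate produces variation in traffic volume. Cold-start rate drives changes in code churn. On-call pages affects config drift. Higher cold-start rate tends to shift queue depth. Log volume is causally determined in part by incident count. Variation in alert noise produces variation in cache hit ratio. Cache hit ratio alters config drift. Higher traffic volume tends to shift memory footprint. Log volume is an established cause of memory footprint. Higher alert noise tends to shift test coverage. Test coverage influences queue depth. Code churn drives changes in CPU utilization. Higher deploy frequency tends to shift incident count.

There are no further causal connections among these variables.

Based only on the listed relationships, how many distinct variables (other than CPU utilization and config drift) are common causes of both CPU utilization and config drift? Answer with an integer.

The common causes are: cold-start rate (to CPU utilization via cold-start rate → code churn → CPU utilization; to config drift via cold-start rate → queue depth → on-call pages → config drift); deploy frequency (to CPU utilization via deploy frequency → log volume → memory footprint → code churn → CPU utilization; to config drift via deploy frequency → test coverage → queue depth → on-call pages → config drift); error rate (to CPU utilization via error rate → memory footprint → code churn → CPU utilization; to config drift via error rate → on-call pages → config drift).
Every other variable lacks a causal path to at least one of CPU utilization and config drift.

3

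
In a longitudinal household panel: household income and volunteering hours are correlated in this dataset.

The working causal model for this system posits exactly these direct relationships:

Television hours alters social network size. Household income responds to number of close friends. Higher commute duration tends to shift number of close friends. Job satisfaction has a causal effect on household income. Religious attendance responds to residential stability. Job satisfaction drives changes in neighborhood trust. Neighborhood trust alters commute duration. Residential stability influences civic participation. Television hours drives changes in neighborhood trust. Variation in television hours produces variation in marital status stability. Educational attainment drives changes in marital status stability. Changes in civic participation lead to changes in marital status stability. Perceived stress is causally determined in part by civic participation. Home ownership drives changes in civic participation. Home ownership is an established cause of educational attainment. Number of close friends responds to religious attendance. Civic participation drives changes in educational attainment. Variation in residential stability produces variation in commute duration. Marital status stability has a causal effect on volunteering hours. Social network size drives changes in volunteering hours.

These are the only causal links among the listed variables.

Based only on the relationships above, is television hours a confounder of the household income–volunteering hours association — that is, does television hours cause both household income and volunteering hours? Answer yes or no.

yes

Television hours has a causal path to household income (television hours → neighborhood trust → commute duration → number of close friends → household income) and to volunteering hours (television hours → social network size → volunteering hours), so it is a common cause of both — a confounder.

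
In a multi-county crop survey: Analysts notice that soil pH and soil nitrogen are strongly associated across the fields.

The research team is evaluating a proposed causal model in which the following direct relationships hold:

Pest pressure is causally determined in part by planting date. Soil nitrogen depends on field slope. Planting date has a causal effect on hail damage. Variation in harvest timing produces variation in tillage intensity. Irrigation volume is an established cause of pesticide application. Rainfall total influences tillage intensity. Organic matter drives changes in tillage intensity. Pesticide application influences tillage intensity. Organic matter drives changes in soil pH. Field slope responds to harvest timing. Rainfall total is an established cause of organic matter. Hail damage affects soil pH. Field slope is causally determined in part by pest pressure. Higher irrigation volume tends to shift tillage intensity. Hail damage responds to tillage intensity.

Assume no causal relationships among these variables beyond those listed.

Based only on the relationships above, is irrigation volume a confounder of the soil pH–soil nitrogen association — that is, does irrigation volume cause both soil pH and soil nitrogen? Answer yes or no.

Irrigation volume has no stated causal path to soil nitrogen. A confounder must cause both variables, so irrigation volume does not qualify.

no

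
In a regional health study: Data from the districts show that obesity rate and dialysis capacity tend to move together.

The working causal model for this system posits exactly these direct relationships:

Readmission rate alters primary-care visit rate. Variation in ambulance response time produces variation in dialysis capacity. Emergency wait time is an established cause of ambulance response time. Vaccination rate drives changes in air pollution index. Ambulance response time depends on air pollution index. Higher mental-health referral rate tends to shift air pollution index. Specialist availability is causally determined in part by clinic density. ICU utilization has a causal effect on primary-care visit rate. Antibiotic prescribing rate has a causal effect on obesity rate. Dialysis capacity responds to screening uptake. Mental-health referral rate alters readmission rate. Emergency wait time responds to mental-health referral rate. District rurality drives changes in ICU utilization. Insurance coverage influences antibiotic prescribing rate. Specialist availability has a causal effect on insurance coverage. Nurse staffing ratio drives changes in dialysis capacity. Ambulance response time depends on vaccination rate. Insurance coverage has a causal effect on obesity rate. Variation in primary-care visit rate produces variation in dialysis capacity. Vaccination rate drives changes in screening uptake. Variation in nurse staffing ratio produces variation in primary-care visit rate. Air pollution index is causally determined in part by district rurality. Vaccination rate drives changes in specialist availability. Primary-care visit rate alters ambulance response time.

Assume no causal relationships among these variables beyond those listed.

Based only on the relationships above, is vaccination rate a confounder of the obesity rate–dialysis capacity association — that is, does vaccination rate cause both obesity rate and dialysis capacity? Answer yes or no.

yes

Vaccination rate has a causal path to obesity rate (vaccination rate → specialist availability → insurance coverage → obesity rate) and to dialysis capacity (vaccination rate → ambulance response time → dialysis capacity), so it is a common cause of both — a confounder.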